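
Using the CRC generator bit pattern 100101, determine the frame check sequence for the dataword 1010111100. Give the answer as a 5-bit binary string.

Append 5 zeros: 101011110000000. Divide by 100101 (XOR where the leading bit is 1):
  pos 0: 101011 XOR 100101 = 001110
  pos 2: 111011 XOR 100101 = 011110
  pos 3: 111100 XOR 100101 = 011001
  pos 4: 110010 XOR 100101 = 010111
  pos 5: 101110 XOR 100101 = 001011
  pos 7: 101100 XOR 100101 = 001001
  pos 9: 100100 XOR 100101 = 000001
Remainder (last 5 bits) = 00001. This is the CRC / FCS.

00001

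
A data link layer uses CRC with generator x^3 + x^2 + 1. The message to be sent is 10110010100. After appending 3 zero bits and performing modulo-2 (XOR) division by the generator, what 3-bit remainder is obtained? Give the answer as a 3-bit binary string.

Append 3 zeros: 10110010100000. Divide by 1101 (XOR where the leading bit is 1):
  pos 0: 1011 XOR 1101 = 0110
  pos 1: 1100 XOR 1101 = 0001
  pos 4: 1010 XOR 1101 = 0111
  pos 5: 1111 XOR 1101 = 0010
  pos 7: 1000 XOR 1101 = 0101
  pos 8: 1010 XOR 1101 = 0111
  pos 9: 1110 XOR 1101 = 0011
Remainder (last 3 bits) = 110. This is the CRC / FCS.

110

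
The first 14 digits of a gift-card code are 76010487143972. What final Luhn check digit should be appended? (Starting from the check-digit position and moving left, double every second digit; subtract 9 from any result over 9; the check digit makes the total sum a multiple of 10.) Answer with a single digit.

Partial digits right→left: 2 7 9 3 4 1 7 8 4 0 1 0 6 7
Double every second digit counting from the check-digit position (so the 1st, 3rd, 5th, ... of the partial from the right).
  doubled (with −9 where >9): 4 9 8 5 8 2 3 → sum 39
  kept as-is: 7 3 1 8 0 0 7 → sum 26
Total = 39 + 26 = 65.
Check digit = (10 − (65 mod 10)) mod 10 = 5.

5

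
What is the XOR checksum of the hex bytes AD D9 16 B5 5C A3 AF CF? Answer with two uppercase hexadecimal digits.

48

XOR the bytes together:
  start with 0xAD
  0xAD ⊕ 0xD9 = 0x74
  0x74 ⊕ 0x16 = 0x62
  0x62 ⊕ 0xB5 = 0xD7
  0xD7 ⊕ 0x5C = 0x8B
  0x8B ⊕ 0xA3 = 0x28
  0x28 ⊕ 0xAF = 0x87
  0x87 ⊕ 0xCF = 0x48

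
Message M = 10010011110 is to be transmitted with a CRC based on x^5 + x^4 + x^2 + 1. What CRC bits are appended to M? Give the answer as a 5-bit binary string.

00110

Append 5 zeros: 1001001111000000. Divide by 110101 (XOR where the leading bit is 1):
  pos 0: 100100 XOR 110101 = 010001
  pos 1: 100011 XOR 110101 = 010110
  pos 2: 101101 XOR 110101 = 011000
  pos 3: 110001 XOR 110101 = 000100
  pos 6: 100100 XOR 110101 = 010001
  pos 7: 100010 XOR 110101 = 010111
  pos 8: 101110 XOR 110101 = 011011
  pos 9: 110110 XOR 110101 = 000011
Remainder (last 5 bits) = 00110. This is the CRC / FCS.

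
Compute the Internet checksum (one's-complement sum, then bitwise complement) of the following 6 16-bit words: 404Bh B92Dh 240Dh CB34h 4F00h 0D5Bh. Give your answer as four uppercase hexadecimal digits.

BAE9

One's-complement addition (fold any carry out of bit 15 back into bit 0):
  0x404B + 0xB92D = 0x0F978
  0xF978 + 0x240D = 0x11D85 → wrap carry → 0x1D86
  0x1D86 + 0xCB34 = 0x0E8BA
  0xE8BA + 0x4F00 = 0x137BA → wrap carry → 0x37BB
  0x37BB + 0x0D5B = 0x04516
One's-complement sum = 0x4516.
Checksum = ~0x4516 & 0xFFFF = 0xBAE9.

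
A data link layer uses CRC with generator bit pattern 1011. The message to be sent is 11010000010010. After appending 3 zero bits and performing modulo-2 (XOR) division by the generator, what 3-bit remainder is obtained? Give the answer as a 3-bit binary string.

Append 3 zeros: 11010000010010000. Divide by 1011 (XOR where the leading bit is 1):
  pos 0: 1101 XOR 1011 = 0110
  pos 1: 1100 XOR 1011 = 0111
  pos 2: 1110 XOR 1011 = 0101
  pos 3: 1010 XOR 1011 = 0001
  pos 6: 1001 XOR 1011 = 0010
  pos 8: 1000 XOR 1011 = 0011
  pos 10: 1110 XOR 1011 = 0101
  pos 11: 1010 XOR 1011 = 0001
Remainder (last 3 bits) = 100. This is the CRC / FCS.

100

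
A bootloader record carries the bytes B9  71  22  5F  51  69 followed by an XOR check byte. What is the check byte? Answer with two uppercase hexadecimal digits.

8D

XOR the bytes together:
  start with 0xB9
  0xB9 ⊕ 0x71 = 0xC8
  0xC8 ⊕ 0x22 = 0xEA
  0xEA ⊕ 0x5F = 0xB5
  0xB5 ⊕ 0x51 = 0xE4
  0xE4 ⊕ 0x69 = 0x8D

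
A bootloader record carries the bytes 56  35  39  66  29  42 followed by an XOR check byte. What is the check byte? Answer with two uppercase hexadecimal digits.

57

XOR the bytes together:
  start with 0x56
  0x56 ⊕ 0x35 = 0x63
  0x63 ⊕ 0x39 = 0x5A
  0x5A ⊕ 0x66 = 0x3C
  0x3C ⊕ 0x29 = 0x15
  0x15 ⊕ 0x42 = 0x57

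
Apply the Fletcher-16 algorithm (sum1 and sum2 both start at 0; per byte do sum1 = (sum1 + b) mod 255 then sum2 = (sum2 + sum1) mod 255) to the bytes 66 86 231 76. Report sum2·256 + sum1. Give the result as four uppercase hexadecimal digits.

Running sums (mod 255):
  after byte 0 (66): sum1=66, sum2=66
  after byte 1 (86): sum1=152, sum2=218
  after byte 2 (231): sum1=128, sum2=91
  after byte 3 (76): sum1=204, sum2=40
Checksum = sum2·256 + sum1 = 40·256 + 204 = 10444 = 0x28CC.

28CC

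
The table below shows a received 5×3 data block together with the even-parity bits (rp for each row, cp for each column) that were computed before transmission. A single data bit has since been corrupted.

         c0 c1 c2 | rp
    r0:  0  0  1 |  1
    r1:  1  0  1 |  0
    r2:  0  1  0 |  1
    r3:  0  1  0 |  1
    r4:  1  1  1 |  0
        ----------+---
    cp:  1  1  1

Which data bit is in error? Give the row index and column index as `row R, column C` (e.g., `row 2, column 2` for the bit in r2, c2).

Recompute each row's even parity and compare to rp:
  r0: data parity 1, sent rp 1 → ok
  r1: data parity 0, sent rp 0 → ok
  r2: data parity 1, sent rp 1 → ok
  r3: data parity 1, sent rp 1 → ok
  r4: data parity 1, sent rp 0 → mismatch
Recompute each column's even parity and compare to cp:
  c0: data parity 0, sent cp 1 → mismatch
  c1: data parity 1, sent cp 1 → ok
  c2: data parity 1, sent cp 1 → ok
Exactly one row (r4) and one column (c0) fail → the flipped bit is at their intersection.

row 4, column 0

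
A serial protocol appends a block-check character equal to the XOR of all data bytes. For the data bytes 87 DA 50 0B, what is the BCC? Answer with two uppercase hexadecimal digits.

06

XOR the bytes together:
  start with 0x87
  0x87 ⊕ 0xDA = 0x5D
  0x5D ⊕ 0x50 = 0x0D
  0x0D ⊕ 0x0B = 0x06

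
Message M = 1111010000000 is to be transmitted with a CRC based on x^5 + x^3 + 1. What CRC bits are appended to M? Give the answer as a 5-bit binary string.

01111

Append 5 zeros: 111101000000000000. Divide by 101001 (XOR where the leading bit is 1):
  pos 0: 111101 XOR 101001 = 010100
  pos 1: 101000 XOR 101001 = 000001
  pos 6: 100000 XOR 101001 = 001001
  pos 8: 100100 XOR 101001 = 001101
  pos 10: 110100 XOR 101001 = 011101
  pos 11: 111010 XOR 101001 = 010011
  pos 12: 100110 XOR 101001 = 001111
Remainder (last 5 bits) = 01111. This is the CRC / FCS.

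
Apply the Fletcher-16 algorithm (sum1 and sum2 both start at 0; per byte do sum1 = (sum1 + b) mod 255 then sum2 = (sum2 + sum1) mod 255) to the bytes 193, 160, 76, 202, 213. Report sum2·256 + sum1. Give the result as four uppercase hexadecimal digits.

9B4F

Running sums (mod 255):
  after byte 0 (193): sum1=193, sum2=193
  after byte 1 (160): sum1=98, sum2=36
  after byte 2 (76): sum1=174, sum2=210
  after byte 3 (202): sum1=121, sum2=76
  after byte 4 (213): sum1=79, sum2=155
Checksum = sum2·256 + sum1 = 155·256 + 79 = 39759 = 0x9B4F.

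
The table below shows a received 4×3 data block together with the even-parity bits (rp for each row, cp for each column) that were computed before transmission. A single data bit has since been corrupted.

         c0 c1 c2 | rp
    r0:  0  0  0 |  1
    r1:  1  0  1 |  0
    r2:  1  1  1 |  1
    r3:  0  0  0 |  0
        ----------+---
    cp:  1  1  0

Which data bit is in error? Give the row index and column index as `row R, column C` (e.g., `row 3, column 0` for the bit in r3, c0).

row 0, column 0

Recompute each row's even parity and compare to rp:
  r0: data parity 0, sent rp 1 → mismatch
  r1: data parity 0, sent rp 0 → ok
  r2: data parity 1, sent rp 1 → ok
  r3: data parity 0, sent rp 0 → ok
Recompute each column's even parity and compare to cp:
  c0: data parity 0, sent cp 1 → mismatch
  c1: data parity 1, sent cp 1 → ok
  c2: data parity 0, sent cp 0 → ok
Exactly one row (r0) and one column (c0) fail → the flipped bit is at their intersection.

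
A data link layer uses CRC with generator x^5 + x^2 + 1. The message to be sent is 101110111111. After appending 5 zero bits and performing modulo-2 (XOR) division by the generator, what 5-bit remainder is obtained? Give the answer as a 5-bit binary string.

Append 5 zeros: 10111011111100000. Divide by 100101 (XOR where the leading bit is 1):
  pos 0: 101110 XOR 100101 = 001011
  pos 2: 101111 XOR 100101 = 001010
  pos 4: 101011 XOR 100101 = 001110
  pos 6: 111011 XOR 100101 = 011110
  pos 7: 111100 XOR 100101 = 011001
  pos 8: 110010 XOR 100101 = 010111
  pos 9: 101110 XOR 100101 = 001011
  pos 11: 101100 XOR 100101 = 001001
Remainder (last 5 bits) = 01001. This is the CRC / FCS.

01001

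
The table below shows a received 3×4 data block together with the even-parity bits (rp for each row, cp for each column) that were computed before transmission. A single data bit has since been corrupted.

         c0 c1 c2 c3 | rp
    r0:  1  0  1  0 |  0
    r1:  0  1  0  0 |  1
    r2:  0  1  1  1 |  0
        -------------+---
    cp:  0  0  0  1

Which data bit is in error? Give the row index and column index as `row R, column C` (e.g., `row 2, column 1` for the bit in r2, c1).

Recompute each row's even parity and compare to rp:
  r0: data parity 0, sent rp 0 → ok
  r1: data parity 1, sent rp 1 → ok
  r2: data parity 1, sent rp 0 → mismatch
Recompute each column's even parity and compare to cp:
  c0: data parity 1, sent cp 0 → mismatch
  c1: data parity 0, sent cp 0 → ok
  c2: data parity 0, sent cp 0 → ok
  c3: data parity 1, sent cp 1 → ok
Exactly one row (r2) and one column (c0) fail → the flipped bit is at their intersection.

row 2, column 0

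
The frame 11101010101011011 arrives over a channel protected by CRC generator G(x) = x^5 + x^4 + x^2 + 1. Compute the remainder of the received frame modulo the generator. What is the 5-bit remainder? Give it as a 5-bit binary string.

10000

Modulo-2 division of 11101010101011011 by 110101:
  pos 0: 111010 XOR 110101 = 001111
  pos 2: 111110 XOR 110101 = 001011
  pos 4: 101110 XOR 110101 = 011011
  pos 5: 110111 XOR 110101 = 000010
  pos 9: 100110 XOR 110101 = 010011
  pos 10: 100111 XOR 110101 = 010010
  pos 11: 100101 XOR 110101 = 010000
Remainder = 10000 (nonzero — an error is detected).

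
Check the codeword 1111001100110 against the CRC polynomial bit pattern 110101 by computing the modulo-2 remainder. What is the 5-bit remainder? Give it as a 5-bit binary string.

00000

Modulo-2 division of 1111001100110 by 110101:
  pos 0: 111100 XOR 110101 = 001001
  pos 2: 100111 XOR 110101 = 010010
  pos 3: 100100 XOR 110101 = 010001
  pos 4: 100010 XOR 110101 = 010111
  pos 5: 101111 XOR 110101 = 011010
  pos 6: 110101 XOR 110101 = 000000
Remainder = 00000 (zero — the frame passes the CRC check).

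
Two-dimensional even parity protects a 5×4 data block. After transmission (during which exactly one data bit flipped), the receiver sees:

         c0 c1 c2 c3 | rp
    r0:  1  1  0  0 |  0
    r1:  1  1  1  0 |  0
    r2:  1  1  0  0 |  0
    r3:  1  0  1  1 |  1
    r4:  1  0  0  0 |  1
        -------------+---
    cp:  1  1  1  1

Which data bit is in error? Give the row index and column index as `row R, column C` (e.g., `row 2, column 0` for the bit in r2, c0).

Recompute each row's even parity and compare to rp:
  r0: data parity 0, sent rp 0 → ok
  r1: data parity 1, sent rp 0 → mismatch
  r2: data parity 0, sent rp 0 → ok
  r3: data parity 1, sent rp 1 → ok
  r4: data parity 1, sent rp 1 → ok
Recompute each column's even parity and compare to cp:
  c0: data parity 1, sent cp 1 → ok
  c1: data parity 1, sent cp 1 → ok
  c2: data parity 0, sent cp 1 → mismatch
  c3: data parity 1, sent cp 1 → ok
Exactly one row (r1) and one column (c2) fail → the flipped bit is at their intersection.

row 1, column 2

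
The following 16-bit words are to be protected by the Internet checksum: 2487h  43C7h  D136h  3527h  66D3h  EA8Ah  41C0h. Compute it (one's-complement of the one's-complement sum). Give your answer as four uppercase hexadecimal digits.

FE34

One's-complement addition (fold any carry out of bit 15 back into bit 0):
  0x2487 + 0x43C7 = 0x0684E
  0x684E + 0xD136 = 0x13984 → wrap carry → 0x3985
  0x3985 + 0x3527 = 0x06EAC
  0x6EAC + 0x66D3 = 0x0D57F
  0xD57F + 0xEA8A = 0x1C009 → wrap carry → 0xC00A
  0xC00A + 0x41C0 = 0x101CA → wrap carry → 0x01CB
One's-complement sum = 0x01CB.
Checksum = ~0x01CB & 0xFFFF = 0xFE34.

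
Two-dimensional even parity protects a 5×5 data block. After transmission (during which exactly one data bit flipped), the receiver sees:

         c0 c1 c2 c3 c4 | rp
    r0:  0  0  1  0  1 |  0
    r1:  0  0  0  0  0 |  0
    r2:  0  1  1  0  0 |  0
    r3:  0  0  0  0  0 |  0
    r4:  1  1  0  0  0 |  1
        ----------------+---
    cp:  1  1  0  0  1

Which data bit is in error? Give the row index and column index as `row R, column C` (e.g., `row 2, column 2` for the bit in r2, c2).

row 4, column 1

Recompute each row's even parity and compare to rp:
  r0: data parity 0, sent rp 0 → ok
  r1: data parity 0, sent rp 0 → ok
  r2: data parity 0, sent rp 0 → ok
  r3: data parity 0, sent rp 0 → ok
  r4: data parity 0, sent rp 1 → mismatch
Recompute each column's even parity and compare to cp:
  c0: data parity 1, sent cp 1 → ok
  c1: data parity 0, sent cp 1 → mismatch
  c2: data parity 0, sent cp 0 → ok
  c3: data parity 0, sent cp 0 → ok
  c4: data parity 1, sent cp 1 → ok
Exactly one row (r4) and one column (c1) fail → the flipped bit is at their intersection.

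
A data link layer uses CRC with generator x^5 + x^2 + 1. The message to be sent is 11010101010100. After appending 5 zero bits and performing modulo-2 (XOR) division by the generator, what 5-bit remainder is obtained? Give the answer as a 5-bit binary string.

11010

Append 5 zeros: 1101010101010000000. Divide by 100101 (XOR where the leading bit is 1):
  pos 0: 110101 XOR 100101 = 010000
  pos 1: 100000 XOR 100101 = 000101
  pos 4: 101101 XOR 100101 = 001000
  pos 6: 100001 XOR 100101 = 000100
  pos 9: 100000 XOR 100101 = 000101
  pos 12: 101000 XOR 100101 = 001101
Remainder (last 5 bits) = 11010. This is the CRC / FCS.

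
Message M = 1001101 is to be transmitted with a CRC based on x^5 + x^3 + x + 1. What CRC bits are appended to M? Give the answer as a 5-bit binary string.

01111

Append 5 zeros: 100110100000. Divide by 101011 (XOR where the leading bit is 1):
  pos 0: 100110 XOR 101011 = 001101
  pos 2: 110110 XOR 101011 = 011101
  pos 3: 111010 XOR 101011 = 010001
  pos 4: 100010 XOR 101011 = 001001
  pos 6: 100100 XOR 101011 = 001111
Remainder (last 5 bits) = 01111. This is the CRC / FCS.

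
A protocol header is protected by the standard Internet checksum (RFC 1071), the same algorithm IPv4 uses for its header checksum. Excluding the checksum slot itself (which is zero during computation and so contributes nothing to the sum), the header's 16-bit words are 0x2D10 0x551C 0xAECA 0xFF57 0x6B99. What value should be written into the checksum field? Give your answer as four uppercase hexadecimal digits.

One's-complement addition (fold any carry out of bit 15 back into bit 0):
  0x2D10 + 0x551C = 0x0822C
  0x822C + 0xAECA = 0x130F6 → wrap carry → 0x30F7
  0x30F7 + 0xFF57 = 0x1304E → wrap carry → 0x304F
  0x304F + 0x6B99 = 0x09BE8
One's-complement sum = 0x9BE8.
Checksum = ~0x9BE8 & 0xFFFF = 0x6417.

6417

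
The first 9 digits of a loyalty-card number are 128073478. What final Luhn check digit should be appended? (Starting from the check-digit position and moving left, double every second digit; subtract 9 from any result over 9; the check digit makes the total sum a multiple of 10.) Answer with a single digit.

Partial digits right→left: 8 7 4 3 7 0 8 2 1
Double every second digit counting from the check-digit position (so the 1st, 3rd, 5th, ... of the partial from the right).
  doubled (with −9 where >9): 7 8 5 7 2 → sum 29
  kept as-is: 7 3 0 2 → sum 12
Total = 29 + 12 = 41.
Check digit = (10 − (41 mod 10)) mod 10 = 9.

9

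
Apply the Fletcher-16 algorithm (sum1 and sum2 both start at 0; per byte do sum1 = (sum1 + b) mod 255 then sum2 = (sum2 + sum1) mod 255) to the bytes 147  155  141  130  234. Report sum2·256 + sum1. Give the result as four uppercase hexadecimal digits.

Running sums (mod 255):
  after byte 0 (147): sum1=147, sum2=147
  after byte 1 (155): sum1=47, sum2=194
  after byte 2 (141): sum1=188, sum2=127
  after byte 3 (130): sum1=63, sum2=190
  after byte 4 (234): sum1=42, sum2=232
Checksum = sum2·256 + sum1 = 232·256 + 42 = 59434 = 0xE82A.

E82A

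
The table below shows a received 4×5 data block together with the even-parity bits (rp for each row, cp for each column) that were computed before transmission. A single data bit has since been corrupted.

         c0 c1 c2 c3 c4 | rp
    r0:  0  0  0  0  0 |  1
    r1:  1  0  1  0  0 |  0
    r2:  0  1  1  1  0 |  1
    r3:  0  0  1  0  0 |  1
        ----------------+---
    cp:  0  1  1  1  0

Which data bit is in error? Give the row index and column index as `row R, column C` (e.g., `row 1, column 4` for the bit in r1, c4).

row 0, column 0

Recompute each row's even parity and compare to rp:
  r0: data parity 0, sent rp 1 → mismatch
  r1: data parity 0, sent rp 0 → ok
  r2: data parity 1, sent rp 1 → ok
  r3: data parity 1, sent rp 1 → ok
Recompute each column's even parity and compare to cp:
  c0: data parity 1, sent cp 0 → mismatch
  c1: data parity 1, sent cp 1 → ok
  c2: data parity 1, sent cp 1 → ok
  c3: data parity 1, sent cp 1 → ok
  c4: data parity 0, sent cp 0 → ok
Exactly one row (r0) and one column (c0) fail → the flipped bit is at their intersection.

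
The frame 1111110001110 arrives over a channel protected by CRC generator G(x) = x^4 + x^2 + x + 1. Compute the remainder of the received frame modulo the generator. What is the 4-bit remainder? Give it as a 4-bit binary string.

Modulo-2 division of 1111110001110 by 10111:
  pos 0: 11111 XOR 10111 = 01000
  pos 1: 10001 XOR 10111 = 00110
  pos 3: 11000 XOR 10111 = 01111
  pos 4: 11110 XOR 10111 = 01001
  pos 5: 10011 XOR 10111 = 00100
  pos 7: 10011 XOR 10111 = 00100
Remainder = 1000 (nonzero — an error is detected).

1000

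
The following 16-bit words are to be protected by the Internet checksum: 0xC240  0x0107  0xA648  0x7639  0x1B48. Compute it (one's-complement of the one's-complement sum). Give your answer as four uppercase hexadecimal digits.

One's-complement addition (fold any carry out of bit 15 back into bit 0):
  0xC240 + 0x0107 = 0x0C347
  0xC347 + 0xA648 = 0x1698F → wrap carry → 0x6990
  0x6990 + 0x7639 = 0x0DFC9
  0xDFC9 + 0x1B48 = 0x0FB11
One's-complement sum = 0xFB11.
Checksum = ~0xFB11 & 0xFFFF = 0x04EE.

04EE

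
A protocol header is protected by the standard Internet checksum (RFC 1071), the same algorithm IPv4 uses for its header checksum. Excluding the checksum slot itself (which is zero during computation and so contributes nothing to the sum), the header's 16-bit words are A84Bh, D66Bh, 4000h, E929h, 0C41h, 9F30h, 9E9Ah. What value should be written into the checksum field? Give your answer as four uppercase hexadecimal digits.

0E12

One's-complement addition (fold any carry out of bit 15 back into bit 0):
  0xA84B + 0xD66B = 0x17EB6 → wrap carry → 0x7EB7
  0x7EB7 + 0x4000 = 0x0BEB7
  0xBEB7 + 0xE929 = 0x1A7E0 → wrap carry → 0xA7E1
  0xA7E1 + 0x0C41 = 0x0B422
  0xB422 + 0x9F30 = 0x15352 → wrap carry → 0x5353
  0x5353 + 0x9E9A = 0x0F1ED
One's-complement sum = 0xF1ED.
Checksum = ~0xF1ED & 0xFFFF = 0x0E12.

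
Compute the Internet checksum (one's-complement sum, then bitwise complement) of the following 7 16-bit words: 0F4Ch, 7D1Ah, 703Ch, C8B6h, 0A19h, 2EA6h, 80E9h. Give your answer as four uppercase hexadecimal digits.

One's-complement addition (fold any carry out of bit 15 back into bit 0):
  0x0F4C + 0x7D1A = 0x08C66
  0x8C66 + 0x703C = 0x0FCA2
  0xFCA2 + 0xC8B6 = 0x1C558 → wrap carry → 0xC559
  0xC559 + 0x0A19 = 0x0CF72
  0xCF72 + 0x2EA6 = 0x0FE18
  0xFE18 + 0x80E9 = 0x17F01 → wrap carry → 0x7F02
One's-complement sum = 0x7F02.
Checksum = ~0x7F02 & 0xFFFF = 0x80FD.

80FD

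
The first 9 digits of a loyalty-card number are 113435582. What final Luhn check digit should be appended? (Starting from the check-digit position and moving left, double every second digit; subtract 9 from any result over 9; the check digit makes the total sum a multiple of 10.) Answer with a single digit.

Partial digits right→left: 2 8 5 5 3 4 3 1 1
Double every second digit counting from the check-digit position (so the 1st, 3rd, 5th, ... of the partial from the right).
  doubled (with −9 where >9): 4 1 6 6 2 → sum 19
  kept as-is: 8 5 4 1 → sum 18
Total = 19 + 18 = 37.
Check digit = (10 − (37 mod 10)) mod 10 = 3.

3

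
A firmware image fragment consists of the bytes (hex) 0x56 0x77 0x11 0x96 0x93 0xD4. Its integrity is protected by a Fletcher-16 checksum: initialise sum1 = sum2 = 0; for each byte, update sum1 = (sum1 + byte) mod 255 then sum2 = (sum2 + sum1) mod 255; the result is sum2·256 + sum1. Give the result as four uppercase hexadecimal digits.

5FDD

Running sums (mod 255):
  after byte 0 (0x56): sum1=86, sum2=86
  after byte 1 (0x77): sum1=205, sum2=36
  after byte 2 (0x11): sum1=222, sum2=3
  after byte 3 (0x96): sum1=117, sum2=120
  after byte 4 (0x93): sum1=9, sum2=129
  after byte 5 (0xD4): sum1=221, sum2=95
Checksum = sum2·256 + sum1 = 95·256 + 221 = 24541 = 0x5FDD.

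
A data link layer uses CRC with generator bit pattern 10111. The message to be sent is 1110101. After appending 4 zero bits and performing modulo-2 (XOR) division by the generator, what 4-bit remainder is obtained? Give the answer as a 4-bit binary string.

0010

Append 4 zeros: 11101010000. Divide by 10111 (XOR where the leading bit is 1):
  pos 0: 11101 XOR 10111 = 01010
  pos 1: 10100 XOR 10111 = 00011
  pos 4: 11100 XOR 10111 = 01011
  pos 5: 10110 XOR 10111 = 00001
Remainder (last 4 bits) = 0010. This is the CRC / FCS.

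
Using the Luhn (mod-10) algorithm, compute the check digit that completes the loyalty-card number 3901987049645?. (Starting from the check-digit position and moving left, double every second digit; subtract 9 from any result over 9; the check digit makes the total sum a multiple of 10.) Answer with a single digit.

Partial digits right→left: 5 4 6 9 4 0 7 8 9 1 0 9 3
Double every second digit counting from the check-digit position (so the 1st, 3rd, 5th, ... of the partial from the right).
  doubled (with −9 where >9): 1 3 8 5 9 0 6 → sum 32
  kept as-is: 4 9 0 8 1 9 → sum 31
Total = 32 + 31 = 63.
Check digit = (10 − (63 mod 10)) mod 10 = 7.

7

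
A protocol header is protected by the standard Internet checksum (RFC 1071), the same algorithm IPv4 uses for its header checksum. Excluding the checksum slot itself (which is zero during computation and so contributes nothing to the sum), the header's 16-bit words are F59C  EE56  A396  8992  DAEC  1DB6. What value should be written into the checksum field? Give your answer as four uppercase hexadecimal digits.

One's-complement addition (fold any carry out of bit 15 back into bit 0):
  0xF59C + 0xEE56 = 0x1E3F2 → wrap carry → 0xE3F3
  0xE3F3 + 0xA396 = 0x18789 → wrap carry → 0x878A
  0x878A + 0x8992 = 0x1111C → wrap carry → 0x111D
  0x111D + 0xDAEC = 0x0EC09
  0xEC09 + 0x1DB6 = 0x109BF → wrap carry → 0x09C0
One's-complement sum = 0x09C0.
Checksum = ~0x09C0 & 0xFFFF = 0xF63F.

F63F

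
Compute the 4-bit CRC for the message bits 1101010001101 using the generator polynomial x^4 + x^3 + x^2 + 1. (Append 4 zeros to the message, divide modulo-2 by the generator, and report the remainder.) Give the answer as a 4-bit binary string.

Append 4 zeros: 11010100011010000. Divide by 11101 (XOR where the leading bit is 1):
  pos 0: 11010 XOR 11101 = 00111
  pos 2: 11110 XOR 11101 = 00011
  pos 5: 11001 XOR 11101 = 00100
  pos 7: 10010 XOR 11101 = 01111
  pos 8: 11111 XOR 11101 = 00010
  pos 11: 10000 XOR 11101 = 01101
  pos 12: 11010 XOR 11101 = 00111
Remainder (last 4 bits) = 0111. This is the CRC / FCS.

0111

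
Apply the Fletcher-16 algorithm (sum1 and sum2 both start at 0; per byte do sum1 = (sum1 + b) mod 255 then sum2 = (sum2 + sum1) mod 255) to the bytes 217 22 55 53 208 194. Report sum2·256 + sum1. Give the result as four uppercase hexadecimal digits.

Running sums (mod 255):
  after byte 0 (217): sum1=217, sum2=217
  after byte 1 (22): sum1=239, sum2=201
  after byte 2 (55): sum1=39, sum2=240
  after byte 3 (53): sum1=92, sum2=77
  after byte 4 (208): sum1=45, sum2=122
  after byte 5 (194): sum1=239, sum2=106
Checksum = sum2·256 + sum1 = 106·256 + 239 = 27375 = 0x6AEF.

6AEF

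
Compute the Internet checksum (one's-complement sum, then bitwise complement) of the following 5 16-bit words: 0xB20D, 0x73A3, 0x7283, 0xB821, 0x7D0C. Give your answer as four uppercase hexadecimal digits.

One's-complement addition (fold any carry out of bit 15 back into bit 0):
  0xB20D + 0x73A3 = 0x125B0 → wrap carry → 0x25B1
  0x25B1 + 0x7283 = 0x09834
  0x9834 + 0xB821 = 0x15055 → wrap carry → 0x5056
  0x5056 + 0x7D0C = 0x0CD62
One's-complement sum = 0xCD62.
Checksum = ~0xCD62 & 0xFFFF = 0x329D.

329D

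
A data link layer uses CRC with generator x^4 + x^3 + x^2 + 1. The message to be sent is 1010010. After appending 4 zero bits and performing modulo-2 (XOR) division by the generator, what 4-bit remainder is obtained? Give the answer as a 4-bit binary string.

Append 4 zeros: 10100100000. Divide by 11101 (XOR where the leading bit is 1):
  pos 0: 10100 XOR 11101 = 01001
  pos 1: 10011 XOR 11101 = 01110
  pos 2: 11100 XOR 11101 = 00001
  pos 6: 10000 XOR 11101 = 01101
Remainder (last 4 bits) = 1101. This is the CRC / FCS.

1101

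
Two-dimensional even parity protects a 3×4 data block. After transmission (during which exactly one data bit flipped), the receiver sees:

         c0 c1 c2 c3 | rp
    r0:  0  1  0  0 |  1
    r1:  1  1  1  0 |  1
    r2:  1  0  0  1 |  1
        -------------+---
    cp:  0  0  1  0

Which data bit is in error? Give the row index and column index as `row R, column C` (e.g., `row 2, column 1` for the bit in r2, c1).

row 2, column 3

Recompute each row's even parity and compare to rp:
  r0: data parity 1, sent rp 1 → ok
  r1: data parity 1, sent rp 1 → ok
  r2: data parity 0, sent rp 1 → mismatch
Recompute each column's even parity and compare to cp:
  c0: data parity 0, sent cp 0 → ok
  c1: data parity 0, sent cp 0 → ok
  c2: data parity 1, sent cp 1 → ok
  c3: data parity 1, sent cp 0 → mismatch
Exactly one row (r2) and one column (c3) fail → the flipped bit is at their intersection.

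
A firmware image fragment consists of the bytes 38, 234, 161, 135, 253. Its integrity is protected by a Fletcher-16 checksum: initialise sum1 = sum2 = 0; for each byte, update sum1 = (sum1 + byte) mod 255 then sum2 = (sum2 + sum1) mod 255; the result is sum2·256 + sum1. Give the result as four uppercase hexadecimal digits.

5C38

Running sums (mod 255):
  after byte 0 (38): sum1=38, sum2=38
  after byte 1 (234): sum1=17, sum2=55
  after byte 2 (161): sum1=178, sum2=233
  after byte 3 (135): sum1=58, sum2=36
  after byte 4 (253): sum1=56, sum2=92
Checksum = sum2·256 + sum1 = 92·256 + 56 = 23608 = 0x5C38.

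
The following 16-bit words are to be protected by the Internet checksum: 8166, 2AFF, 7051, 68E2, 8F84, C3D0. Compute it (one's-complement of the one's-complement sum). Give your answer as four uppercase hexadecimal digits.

One's-complement addition (fold any carry out of bit 15 back into bit 0):
  0x8166 + 0x2AFF = 0x0AC65
  0xAC65 + 0x7051 = 0x11CB6 → wrap carry → 0x1CB7
  0x1CB7 + 0x68E2 = 0x08599
  0x8599 + 0x8F84 = 0x1151D → wrap carry → 0x151E
  0x151E + 0xC3D0 = 0x0D8EE
One's-complement sum = 0xD8EE.
Checksum = ~0xD8EE & 0xFFFF = 0x2711.

2711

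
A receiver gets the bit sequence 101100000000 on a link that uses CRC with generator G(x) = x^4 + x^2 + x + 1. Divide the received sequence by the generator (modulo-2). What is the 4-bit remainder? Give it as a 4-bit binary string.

0001

Modulo-2 division of 101100000000 by 10111:
  pos 0: 10110 XOR 10111 = 00001
  pos 4: 10000 XOR 10111 = 00111
  pos 6: 11100 XOR 10111 = 01011
  pos 7: 10110 XOR 10111 = 00001
Remainder = 0001 (nonzero — an error is detected).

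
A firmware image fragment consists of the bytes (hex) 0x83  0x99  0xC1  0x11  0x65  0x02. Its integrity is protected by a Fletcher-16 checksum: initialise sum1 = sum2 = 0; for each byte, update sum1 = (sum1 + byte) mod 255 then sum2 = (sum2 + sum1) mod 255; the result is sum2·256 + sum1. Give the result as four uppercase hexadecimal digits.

Running sums (mod 255):
  after byte 0 (0x83): sum1=131, sum2=131
  after byte 1 (0x99): sum1=29, sum2=160
  after byte 2 (0xC1): sum1=222, sum2=127
  after byte 3 (0x11): sum1=239, sum2=111
  after byte 4 (0x65): sum1=85, sum2=196
  after byte 5 (0x02): sum1=87, sum2=28
Checksum = sum2·256 + sum1 = 28·256 + 87 = 7255 = 0x1C57.

1C57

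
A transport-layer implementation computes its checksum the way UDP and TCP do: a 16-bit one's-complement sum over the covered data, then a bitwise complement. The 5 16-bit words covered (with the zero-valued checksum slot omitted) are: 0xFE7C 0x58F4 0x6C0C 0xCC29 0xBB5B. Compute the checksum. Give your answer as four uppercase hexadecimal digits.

One's-complement addition (fold any carry out of bit 15 back into bit 0):
  0xFE7C + 0x58F4 = 0x15770 → wrap carry → 0x5771
  0x5771 + 0x6C0C = 0x0C37D
  0xC37D + 0xCC29 = 0x18FA6 → wrap carry → 0x8FA7
  0x8FA7 + 0xBB5B = 0x14B02 → wrap carry → 0x4B03
One's-complement sum = 0x4B03.
Checksum = ~0x4B03 & 0xFFFF = 0xB4FC.

B4FC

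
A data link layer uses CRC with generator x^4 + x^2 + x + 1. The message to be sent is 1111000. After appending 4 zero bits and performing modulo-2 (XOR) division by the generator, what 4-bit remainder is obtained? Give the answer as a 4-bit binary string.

1111

Append 4 zeros: 11110000000. Divide by 10111 (XOR where the leading bit is 1):
  pos 0: 11110 XOR 10111 = 01001
  pos 1: 10010 XOR 10111 = 00101
  pos 3: 10100 XOR 10111 = 00011
  pos 6: 11000 XOR 10111 = 01111
Remainder (last 4 bits) = 1111. This is the CRC / FCS.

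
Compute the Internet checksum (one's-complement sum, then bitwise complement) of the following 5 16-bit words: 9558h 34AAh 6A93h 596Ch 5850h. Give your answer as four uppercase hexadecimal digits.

19AD

One's-complement addition (fold any carry out of bit 15 back into bit 0):
  0x9558 + 0x34AA = 0x0CA02
  0xCA02 + 0x6A93 = 0x13495 → wrap carry → 0x3496
  0x3496 + 0x596C = 0x08E02
  0x8E02 + 0x5850 = 0x0E652
One's-complement sum = 0xE652.
Checksum = ~0xE652 & 0xFFFF = 0x19AD.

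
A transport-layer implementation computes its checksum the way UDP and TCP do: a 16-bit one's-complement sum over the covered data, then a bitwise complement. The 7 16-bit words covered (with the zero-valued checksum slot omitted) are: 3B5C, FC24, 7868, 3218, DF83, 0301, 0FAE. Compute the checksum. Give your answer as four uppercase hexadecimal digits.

2BCB

One's-complement addition (fold any carry out of bit 15 back into bit 0):
  0x3B5C + 0xFC24 = 0x13780 → wrap carry → 0x3781
  0x3781 + 0x7868 = 0x0AFE9
  0xAFE9 + 0x3218 = 0x0E201
  0xE201 + 0xDF83 = 0x1C184 → wrap carry → 0xC185
  0xC185 + 0x0301 = 0x0C486
  0xC486 + 0x0FAE = 0x0D434
One's-complement sum = 0xD434.
Checksum = ~0xD434 & 0xFFFF = 0x2BCB.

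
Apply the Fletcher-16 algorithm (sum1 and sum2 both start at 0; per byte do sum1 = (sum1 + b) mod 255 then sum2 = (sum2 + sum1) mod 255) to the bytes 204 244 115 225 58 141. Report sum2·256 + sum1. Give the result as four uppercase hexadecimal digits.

Running sums (mod 255):
  after byte 0 (204): sum1=204, sum2=204
  after byte 1 (244): sum1=193, sum2=142
  after byte 2 (115): sum1=53, sum2=195
  after byte 3 (225): sum1=23, sum2=218
  after byte 4 (58): sum1=81, sum2=44
  after byte 5 (141): sum1=222, sum2=11
Checksum = sum2·256 + sum1 = 11·256 + 222 = 3038 = 0x0BDE.

0BDE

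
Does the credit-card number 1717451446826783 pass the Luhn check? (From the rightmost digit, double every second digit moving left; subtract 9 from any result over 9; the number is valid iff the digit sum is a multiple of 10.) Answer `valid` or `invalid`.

valid

From the right, keep odd positions and double even positions (subtract 9 from any doubled value over 9):
  doubled (positions 2,4,...): 7 3 7 8 2 8 2 2 → sum 39
  kept (positions 1,3,...): 3 7 2 6 4 5 7 7 → sum 41
Total = 80.
80 mod 10 = 0, so the number is valid.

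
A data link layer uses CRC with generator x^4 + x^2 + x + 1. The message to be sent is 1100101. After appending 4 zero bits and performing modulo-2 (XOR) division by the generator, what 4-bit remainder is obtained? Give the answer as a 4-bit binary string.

0000

Append 4 zeros: 11001010000. Divide by 10111 (XOR where the leading bit is 1):
  pos 0: 11001 XOR 10111 = 01110
  pos 1: 11100 XOR 10111 = 01011
  pos 2: 10111 XOR 10111 = 00000
Remainder (last 4 bits) = 0000. This is the CRC / FCS.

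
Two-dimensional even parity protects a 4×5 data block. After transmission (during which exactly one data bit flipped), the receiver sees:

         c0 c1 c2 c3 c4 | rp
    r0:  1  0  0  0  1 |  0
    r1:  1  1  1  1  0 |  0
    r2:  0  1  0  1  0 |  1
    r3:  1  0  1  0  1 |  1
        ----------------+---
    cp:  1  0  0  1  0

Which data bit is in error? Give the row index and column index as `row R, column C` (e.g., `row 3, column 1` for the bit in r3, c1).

Recompute each row's even parity and compare to rp:
  r0: data parity 0, sent rp 0 → ok
  r1: data parity 0, sent rp 0 → ok
  r2: data parity 0, sent rp 1 → mismatch
  r3: data parity 1, sent rp 1 → ok
Recompute each column's even parity and compare to cp:
  c0: data parity 1, sent cp 1 → ok
  c1: data parity 0, sent cp 0 → ok
  c2: data parity 0, sent cp 0 → ok
  c3: data parity 0, sent cp 1 → mismatch
  c4: data parity 0, sent cp 0 → ok
Exactly one row (r2) and one column (c3) fail → the flipped bit is at their intersection.

row 2, column 3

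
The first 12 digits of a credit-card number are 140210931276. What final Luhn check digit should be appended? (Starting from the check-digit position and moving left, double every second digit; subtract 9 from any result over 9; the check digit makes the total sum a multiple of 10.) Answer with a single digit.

Partial digits right→left: 6 7 2 1 3 9 0 1 2 0 4 1
Double every second digit counting from the check-digit position (so the 1st, 3rd, 5th, ... of the partial from the right).
  doubled (with −9 where >9): 3 4 6 0 4 8 → sum 25
  kept as-is: 7 1 9 1 0 1 → sum 19
Total = 25 + 19 = 44.
Check digit = (10 − (44 mod 10)) mod 10 = 6.

6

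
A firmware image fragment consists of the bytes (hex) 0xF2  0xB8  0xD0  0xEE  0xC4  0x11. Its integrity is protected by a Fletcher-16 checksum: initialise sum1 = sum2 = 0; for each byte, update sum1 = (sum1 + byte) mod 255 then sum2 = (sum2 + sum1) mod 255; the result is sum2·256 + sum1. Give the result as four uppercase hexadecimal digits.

F741

Running sums (mod 255):
  after byte 0 (0xF2): sum1=242, sum2=242
  after byte 1 (0xB8): sum1=171, sum2=158
  after byte 2 (0xD0): sum1=124, sum2=27
  after byte 3 (0xEE): sum1=107, sum2=134
  after byte 4 (0xC4): sum1=48, sum2=182
  after byte 5 (0x11): sum1=65, sum2=247
Checksum = sum2·256 + sum1 = 247·256 + 65 = 63297 = 0xF741.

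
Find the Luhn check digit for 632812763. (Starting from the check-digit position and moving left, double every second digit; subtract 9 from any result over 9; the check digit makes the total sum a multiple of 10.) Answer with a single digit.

Partial digits right→left: 3 6 7 2 1 8 2 3 6
Double every second digit counting from the check-digit position (so the 1st, 3rd, 5th, ... of the partial from the right).
  doubled (with −9 where >9): 6 5 2 4 3 → sum 20
  kept as-is: 6 2 8 3 → sum 19
Total = 20 + 19 = 39.
Check digit = (10 − (39 mod 10)) mod 10 = 1.

1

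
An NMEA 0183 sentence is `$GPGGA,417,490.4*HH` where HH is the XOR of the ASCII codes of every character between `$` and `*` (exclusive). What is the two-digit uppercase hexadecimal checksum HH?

XOR the ASCII codes of the payload characters:
  'G' = 0x47 → acc = 0x47
  'P' = 0x50 → acc = 0x17
  'G' = 0x47 → acc = 0x50
  'G' = 0x47 → acc = 0x17
  'A' = 0x41 → acc = 0x56
  ',' = 0x2C → acc = 0x7A
  '4' = 0x34 → acc = 0x4E
  '1' = 0x31 → acc = 0x7F
  '7' = 0x37 → acc = 0x48
  ',' = 0x2C → acc = 0x64
  '4' = 0x34 → acc = 0x50
  '9' = 0x39 → acc = 0x69
  '0' = 0x30 → acc = 0x59
  '.' = 0x2E → acc = 0x77
  '4' = 0x34 → acc = 0x43
Checksum = 0x43.

43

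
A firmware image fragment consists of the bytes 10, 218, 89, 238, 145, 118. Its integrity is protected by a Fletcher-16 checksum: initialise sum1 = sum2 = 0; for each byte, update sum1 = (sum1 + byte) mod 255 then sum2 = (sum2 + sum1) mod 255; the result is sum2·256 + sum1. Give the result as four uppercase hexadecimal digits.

4E35

Running sums (mod 255):
  after byte 0 (10): sum1=10, sum2=10
  after byte 1 (218): sum1=228, sum2=238
  after byte 2 (89): sum1=62, sum2=45
  after byte 3 (238): sum1=45, sum2=90
  after byte 4 (145): sum1=190, sum2=25
  after byte 5 (118): sum1=53, sum2=78
Checksum = sum2·256 + sum1 = 78·256 + 53 = 20021 = 0x4E35.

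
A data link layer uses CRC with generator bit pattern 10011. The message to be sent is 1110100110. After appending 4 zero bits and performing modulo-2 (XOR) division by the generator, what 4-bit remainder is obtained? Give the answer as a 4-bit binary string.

Append 4 zeros: 11101001100000. Divide by 10011 (XOR where the leading bit is 1):
  pos 0: 11101 XOR 10011 = 01110
  pos 1: 11100 XOR 10011 = 01111
  pos 2: 11110 XOR 10011 = 01101
  pos 3: 11011 XOR 10011 = 01000
  pos 4: 10001 XOR 10011 = 00010
  pos 7: 10000 XOR 10011 = 00011
Remainder (last 4 bits) = 1100. This is the CRC / FCS.

1100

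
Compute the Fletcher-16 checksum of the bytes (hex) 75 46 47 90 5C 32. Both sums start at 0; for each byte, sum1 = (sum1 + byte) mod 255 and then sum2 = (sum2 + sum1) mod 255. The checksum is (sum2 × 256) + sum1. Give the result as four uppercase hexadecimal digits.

Running sums (mod 255):
  after byte 0 (75): sum1=117, sum2=117
  after byte 1 (46): sum1=187, sum2=49
  after byte 2 (47): sum1=3, sum2=52
  after byte 3 (90): sum1=147, sum2=199
  after byte 4 (5C): sum1=239, sum2=183
  after byte 5 (32): sum1=34, sum2=217
Checksum = sum2·256 + sum1 = 217·256 + 34 = 55586 = 0xD922.

D922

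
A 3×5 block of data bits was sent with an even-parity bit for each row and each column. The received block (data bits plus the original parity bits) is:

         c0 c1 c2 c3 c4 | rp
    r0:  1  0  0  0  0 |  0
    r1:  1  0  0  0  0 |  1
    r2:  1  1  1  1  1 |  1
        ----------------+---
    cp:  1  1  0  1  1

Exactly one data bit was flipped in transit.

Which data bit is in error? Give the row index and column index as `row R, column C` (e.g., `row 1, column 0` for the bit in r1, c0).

Recompute each row's even parity and compare to rp:
  r0: data parity 1, sent rp 0 → mismatch
  r1: data parity 1, sent rp 1 → ok
  r2: data parity 1, sent rp 1 → ok
Recompute each column's even parity and compare to cp:
  c0: data parity 1, sent cp 1 → ok
  c1: data parity 1, sent cp 1 → ok
  c2: data parity 1, sent cp 0 → mismatch
  c3: data parity 1, sent cp 1 → ok
  c4: data parity 1, sent cp 1 → ok
Exactly one row (r0) and one column (c2) fail → the flipped bit is at their intersection.

row 0, column 2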